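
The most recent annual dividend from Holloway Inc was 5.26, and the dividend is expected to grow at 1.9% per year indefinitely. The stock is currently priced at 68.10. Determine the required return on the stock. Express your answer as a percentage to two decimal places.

D₁ = 5.26 × 1.019 = 5.3599
P = D₁/(r − g) ⇒ r = D₁/P + g = 5.3599/68.10 + 0.019 = 0.078707 + 0.019 = 0.097707

9.77%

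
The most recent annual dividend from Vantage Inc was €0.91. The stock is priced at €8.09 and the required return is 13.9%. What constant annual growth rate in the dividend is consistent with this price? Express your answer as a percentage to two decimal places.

P = D₀(1+g)/(r−g) ⇒ P(r−g) = D₀(1+g) ⇒ g(P+D₀) = P·r − D₀
g = (P·r − D₀)/(P + D₀) = (€8.09×0.139 − €0.91) / (€8.09 + €0.91) = 0.023834

2.38%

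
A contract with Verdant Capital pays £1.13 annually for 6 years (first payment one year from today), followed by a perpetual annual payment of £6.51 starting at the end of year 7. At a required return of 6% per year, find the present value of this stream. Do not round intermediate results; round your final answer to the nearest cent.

£82.04

PV of 6-year annuity: £1.13 × [1 − (1+0.06)^−6] / 0.06 = 5.55658
Perpetuity value at year 6: £6.51 / 0.06 = 108.50000
PV of perpetuity: 108.50000 / (1+0.06)^6 = 76.48822
Total PV = 5.55658 + 76.48822 = 82.04480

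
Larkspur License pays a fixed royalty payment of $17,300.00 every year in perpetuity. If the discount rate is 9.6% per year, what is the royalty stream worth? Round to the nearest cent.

Level perpetuity: PV = C / r = $17,300.00 / 0.096 = $180,208.33

$180208.33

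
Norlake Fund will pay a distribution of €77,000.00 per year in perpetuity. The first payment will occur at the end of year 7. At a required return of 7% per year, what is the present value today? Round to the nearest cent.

€732976.45

Value at end of year 6: C / r = €77,000.00 / 0.07 = €1,100,000.0000
Discount to today: PV = €1,100,000.0000 / (1 + 0.07)^6 = €1,100,000.0000 / 1.500730 = €732,976.45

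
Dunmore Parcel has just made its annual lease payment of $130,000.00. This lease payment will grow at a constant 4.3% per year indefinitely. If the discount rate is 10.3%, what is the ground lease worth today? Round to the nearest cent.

D₁ = D₀ × (1 + g) = $130,000.00 × 1.043 = $135,590.0000
Growing perpetuity: P = D₁ / (r − g) = $135,590.0000 / (0.103 − 0.043) = $2,259,833.33

$2259833.33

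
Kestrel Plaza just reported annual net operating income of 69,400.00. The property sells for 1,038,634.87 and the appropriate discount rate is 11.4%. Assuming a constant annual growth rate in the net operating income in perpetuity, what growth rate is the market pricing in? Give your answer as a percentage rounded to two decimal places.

4.42%

P = D₀(1+g)/(r−g) ⇒ P(r−g) = D₀(1+g) ⇒ g(P+D₀) = P·r − D₀
g = (P·r − D₀)/(P + D₀) = (1,038,634.87×0.114 − 69,400.00) / (1,038,634.87 + 69,400.00) = 0.044226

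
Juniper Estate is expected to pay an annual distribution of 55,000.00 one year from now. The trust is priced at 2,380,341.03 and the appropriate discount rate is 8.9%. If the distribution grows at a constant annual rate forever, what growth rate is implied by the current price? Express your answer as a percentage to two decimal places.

6.59%

P = D₁/(r−g) ⇒ g = r − D₁/P = 0.089 − 55,000.00/2,380,341.03 = 0.065894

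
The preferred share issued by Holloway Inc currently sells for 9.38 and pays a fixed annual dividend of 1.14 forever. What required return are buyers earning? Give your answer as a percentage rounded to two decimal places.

P = C/r ⇒ r = C/P = 1.14/9.38 = 0.121535

12.15%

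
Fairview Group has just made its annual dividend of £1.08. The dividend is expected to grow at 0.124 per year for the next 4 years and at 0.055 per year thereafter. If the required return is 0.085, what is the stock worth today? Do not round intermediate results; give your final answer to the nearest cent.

D_1 = 1.21392
D_2 = 1.36445
D_3 = 1.53364
D_4 = 1.72381
Terminal value at year 4: TV = D_4×(1+g_2)/(r−g_2) = 1.81862/0.03 = 60.62060
P_0 = D_1/(1+r)^1 + D_2/(1+r)^2 + D_3/(1+r)^3 + D_4/(1+r)^4 + TV/(1+r)^4
    = 1.11882 + 1.15904 + 1.20070 + 1.24386 + 43.74226 = 48.46467

£48.46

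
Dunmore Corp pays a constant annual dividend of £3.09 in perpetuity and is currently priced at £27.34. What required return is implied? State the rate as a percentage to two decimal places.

11.30%

P = C/r ⇒ r = C/P = £3.09/£27.34 = 0.113021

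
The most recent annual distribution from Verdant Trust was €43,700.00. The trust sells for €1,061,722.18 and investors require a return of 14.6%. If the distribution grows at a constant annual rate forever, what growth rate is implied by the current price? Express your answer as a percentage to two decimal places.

P = D₀(1+g)/(r−g) ⇒ P(r−g) = D₀(1+g) ⇒ g(P+D₀) = P·r − D₀
g = (P·r − D₀)/(P + D₀) = (€1,061,722.18×0.146 − €43,700.00) / (€1,061,722.18 + €43,700.00) = 0.100696

10.07%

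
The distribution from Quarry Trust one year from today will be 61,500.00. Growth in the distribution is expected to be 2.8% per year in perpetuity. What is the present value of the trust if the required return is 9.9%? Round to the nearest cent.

866197.18

Growing perpetuity: P = D₁ / (r − g) = 61,500.0000 / (0.099 − 0.028) = 866,197.18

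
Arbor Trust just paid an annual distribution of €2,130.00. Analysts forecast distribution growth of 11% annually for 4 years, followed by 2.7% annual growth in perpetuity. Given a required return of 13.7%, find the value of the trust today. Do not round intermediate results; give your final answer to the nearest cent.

D_1 = 2364.30000
D_2 = 2624.37300
D_3 = 2913.05403
D_4 = 3233.48997
Terminal value at year 4: TV = D_4×(1+g_2)/(r−g_2) = 3320.79420/0.11 = 30189.03821
P_0 = D_1/(1+r)^1 + D_2/(1+r)^2 + D_3/(1+r)^3 + D_4/(1+r)^4 + TV/(1+r)^4
    = 2079.41953 + 2030.04017 + 1981.83341 + 1934.77140 + 18063.72938 = 26089.79389

€26089.79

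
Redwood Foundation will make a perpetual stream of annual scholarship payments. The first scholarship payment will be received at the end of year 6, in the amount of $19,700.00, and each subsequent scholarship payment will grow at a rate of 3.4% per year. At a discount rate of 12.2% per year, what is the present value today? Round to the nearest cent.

Value at end of year 5: C₁ / (r − g) = $19,700.00 / (0.122 − 0.034) = $223,863.6364
Discount to today: PV = $223,863.6364 / (1 + 0.122)^5 = $223,863.6364 / 1.778133 = $125,898.13

$125898.13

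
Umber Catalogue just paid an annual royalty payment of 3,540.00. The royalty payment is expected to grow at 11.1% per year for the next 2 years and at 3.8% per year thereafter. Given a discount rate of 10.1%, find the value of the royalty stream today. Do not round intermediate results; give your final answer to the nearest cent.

D_1 = 3932.94000
D_2 = 4369.49634
Terminal value at year 2: TV = D_2×(1+g_2)/(r−g_2) = 4535.53720/0.063 = 71992.65398
P_0 = D_1/(1+r)^1 + D_2/(1+r)^2 + TV/(1+r)^2
    = 3572.15259 + 3604.59721 + 59390.03019 = 66566.77998

66566.78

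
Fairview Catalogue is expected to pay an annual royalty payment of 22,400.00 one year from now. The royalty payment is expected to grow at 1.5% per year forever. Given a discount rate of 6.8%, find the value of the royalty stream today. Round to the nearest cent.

422641.51

Growing perpetuity: P = D₁ / (r − g) = 22,400.0000 / (0.068 − 0.015) = 422,641.51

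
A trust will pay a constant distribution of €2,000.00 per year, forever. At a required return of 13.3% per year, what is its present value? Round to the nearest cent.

Level perpetuity: PV = C / r = €2,000.00 / 0.133 = €15,037.59

€15037.59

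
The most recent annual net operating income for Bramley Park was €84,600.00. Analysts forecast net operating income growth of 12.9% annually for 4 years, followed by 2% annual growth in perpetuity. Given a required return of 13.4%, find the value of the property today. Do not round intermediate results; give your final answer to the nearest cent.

€1078371.61

D_1 = 95513.40000
D_2 = 107834.62860
D_3 = 121745.29569
D_4 = 137450.43883
Terminal value at year 4: TV = D_4×(1+g_2)/(r−g_2) = 140199.44761/0.114 = 1229819.71588
P_0 = D_1/(1+r)^1 + D_2/(1+r)^2 + D_3/(1+r)^3 + D_4/(1+r)^4 + TV/(1+r)^4
    = 84226.98413 + 83855.61294 + 83485.87920 + 83117.77568 + 743685.36133 = 1078371.61328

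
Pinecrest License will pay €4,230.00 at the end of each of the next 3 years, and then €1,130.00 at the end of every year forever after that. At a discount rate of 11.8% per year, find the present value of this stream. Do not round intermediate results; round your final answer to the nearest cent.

€17047.61

PV of 3-year annuity: €4,230.00 × [1 − (1+0.118)^−3] / 0.118 = 10194.76547
Perpetuity value at year 3: €1,130.00 / 0.118 = 9576.27119
PV of perpetuity: 9576.27119 / (1+0.118)^3 = 6852.84684
Total PV = 10194.76547 + 6852.84684 = 17047.61231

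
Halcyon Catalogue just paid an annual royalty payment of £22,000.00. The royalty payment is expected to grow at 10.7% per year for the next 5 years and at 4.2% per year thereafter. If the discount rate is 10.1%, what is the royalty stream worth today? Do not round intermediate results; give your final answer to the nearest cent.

£511056.86

D_1 = 24354.00000
D_2 = 26959.87800
D_3 = 29844.58495
D_4 = 33037.95554
D_5 = 36573.01678
Terminal value at year 5: TV = D_5×(1+g_2)/(r−g_2) = 38109.08348/0.059 = 645916.66919
P_0 = D_1/(1+r)^1 + D_2/(1+r)^2 + D_3/(1+r)^3 + D_4/(1+r)^4 + D_5/(1+r)^5 + TV/(1+r)^5
    = 22119.89101 + 22240.43537 + 22361.63666 + 22483.49844 + 22606.02431 + 399245.37855 = 511056.86434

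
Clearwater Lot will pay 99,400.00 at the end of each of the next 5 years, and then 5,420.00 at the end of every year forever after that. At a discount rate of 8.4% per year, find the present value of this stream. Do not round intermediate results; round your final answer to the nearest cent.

PV of 5-year annuity: 99,400.00 × [1 − (1+0.084)^−5] / 0.084 = 392726.27494
Perpetuity value at year 5: 5,420.00 / 0.084 = 64523.80952
PV of perpetuity: 64523.80952 / (1+0.084)^5 = 43109.55992
Total PV = 392726.27494 + 43109.55992 = 435835.83487

435835.83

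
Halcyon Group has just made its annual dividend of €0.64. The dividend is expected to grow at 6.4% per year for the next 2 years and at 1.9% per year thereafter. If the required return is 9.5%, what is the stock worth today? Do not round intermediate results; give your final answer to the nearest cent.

D_1 = 0.68096
D_2 = 0.72454
Terminal value at year 2: TV = D_2×(1+g_2)/(r−g_2) = 0.73831/0.076 = 9.71458
P_0 = D_1/(1+r)^1 + D_2/(1+r)^2 + TV/(1+r)^2
    = 0.62188 + 0.60428 + 8.10206 = 9.32822

€9.33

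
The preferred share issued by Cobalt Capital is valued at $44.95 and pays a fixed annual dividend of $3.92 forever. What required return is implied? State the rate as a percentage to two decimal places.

P = C/r ⇒ r = C/P = $3.92/$44.95 = 0.087208

8.72%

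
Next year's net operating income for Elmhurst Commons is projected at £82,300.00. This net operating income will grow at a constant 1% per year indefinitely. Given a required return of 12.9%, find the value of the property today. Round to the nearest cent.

Growing perpetuity: P = D₁ / (r − g) = £82,300.0000 / (0.129 − 0.01) = £691,596.64

£691596.64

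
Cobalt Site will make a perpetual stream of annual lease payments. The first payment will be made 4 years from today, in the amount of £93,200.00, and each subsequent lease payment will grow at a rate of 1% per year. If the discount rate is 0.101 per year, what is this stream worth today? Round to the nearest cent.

Value at end of year 3: C₁ / (r − g) = £93,200.00 / (0.101 − 0.01) = £1,024,175.8242
Discount to today: PV = £1,024,175.8242 / (1 + 0.101)^3 = £1,024,175.8242 / 1.334633 = £767,383.69

£767383.69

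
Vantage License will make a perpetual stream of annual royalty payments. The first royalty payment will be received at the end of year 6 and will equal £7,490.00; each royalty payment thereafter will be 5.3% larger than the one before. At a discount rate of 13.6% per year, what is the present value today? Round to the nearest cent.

£47699.31

Value at end of year 5: C₁ / (r − g) = £7,490.00 / (0.136 − 0.053) = £90,240.9639
Discount to today: PV = £90,240.9639 / (1 + 0.136)^5 = £90,240.9639 / 1.891872 = £47,699.31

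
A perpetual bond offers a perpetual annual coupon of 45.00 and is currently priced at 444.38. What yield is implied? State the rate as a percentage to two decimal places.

10.13%

P = C/r ⇒ r = C/P = 45.00/444.38 = 0.101265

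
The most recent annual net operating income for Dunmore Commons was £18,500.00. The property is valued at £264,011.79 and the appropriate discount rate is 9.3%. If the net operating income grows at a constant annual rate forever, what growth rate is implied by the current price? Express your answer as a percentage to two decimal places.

2.14%

P = D₀(1+g)/(r−g) ⇒ P(r−g) = D₀(1+g) ⇒ g(P+D₀) = P·r − D₀
g = (P·r − D₀)/(P + D₀) = (£264,011.79×0.093 − £18,500.00) / (£264,011.79 + £18,500.00) = 0.021426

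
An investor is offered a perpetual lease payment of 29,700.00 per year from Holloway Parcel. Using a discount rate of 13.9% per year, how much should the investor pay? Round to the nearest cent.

213669.06

Level perpetuity: PV = C / r = 29,700.00 / 0.139 = 213,669.06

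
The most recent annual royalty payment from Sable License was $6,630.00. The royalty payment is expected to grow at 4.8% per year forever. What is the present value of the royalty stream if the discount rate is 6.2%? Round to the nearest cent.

D₁ = D₀ × (1 + g) = $6,630.00 × 1.048 = $6,948.2400
Growing perpetuity: P = D₁ / (r − g) = $6,948.2400 / (0.062 − 0.048) = $496,302.86

$496302.86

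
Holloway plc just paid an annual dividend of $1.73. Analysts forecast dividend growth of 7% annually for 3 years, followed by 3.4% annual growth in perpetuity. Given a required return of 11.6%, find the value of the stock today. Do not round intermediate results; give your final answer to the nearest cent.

$24.00

D_1 = 1.85110
D_2 = 1.98068
D_3 = 2.11932
Terminal value at year 3: TV = D_3×(1+g_2)/(r−g_2) = 2.19138/0.082 = 26.72416
P_0 = D_1/(1+r)^1 + D_2/(1+r)^2 + D_3/(1+r)^3 + TV/(1+r)^3
    = 1.65869 + 1.59032 + 1.52477 + 19.22700 = 24.00079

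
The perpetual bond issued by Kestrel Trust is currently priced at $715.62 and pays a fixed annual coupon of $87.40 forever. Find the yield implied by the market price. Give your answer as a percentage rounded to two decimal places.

P = C/r ⇒ r = C/P = $87.40/$715.62 = 0.122132

12.21%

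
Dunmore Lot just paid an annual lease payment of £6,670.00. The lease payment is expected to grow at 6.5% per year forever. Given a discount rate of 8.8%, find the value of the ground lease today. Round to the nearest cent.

D₁ = D₀ × (1 + g) = £6,670.00 × 1.065 = £7,103.5500
Growing perpetuity: P = D₁ / (r − g) = £7,103.5500 / (0.088 − 0.065) = £308,850.00

£308850.00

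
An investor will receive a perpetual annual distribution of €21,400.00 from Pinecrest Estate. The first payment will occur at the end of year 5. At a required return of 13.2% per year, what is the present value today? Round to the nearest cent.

Value at end of year 4: C / r = €21,400.00 / 0.132 = €162,121.2121
Discount to today: PV = €162,121.2121 / (1 + 0.132)^4 = €162,121.2121 / 1.642047 = €98,731.14

€98731.14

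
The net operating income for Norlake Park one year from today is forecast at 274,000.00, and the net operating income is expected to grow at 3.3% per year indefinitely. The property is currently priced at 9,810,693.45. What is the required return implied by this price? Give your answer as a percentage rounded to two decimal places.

P = D₁/(r − g) ⇒ r = D₁/P + g = 274,000.0000/9,810,693.45 + 0.033 = 0.027929 + 0.033 = 0.060929

6.09%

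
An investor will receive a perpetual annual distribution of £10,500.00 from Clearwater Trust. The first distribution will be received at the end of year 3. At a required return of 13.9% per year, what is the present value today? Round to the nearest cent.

£58227.35

Value at end of year 2: C / r = £10,500.00 / 0.139 = £75,539.5683
Discount to today: PV = £75,539.5683 / (1 + 0.139)^2 = £75,539.5683 / 1.297321 = £58,227.35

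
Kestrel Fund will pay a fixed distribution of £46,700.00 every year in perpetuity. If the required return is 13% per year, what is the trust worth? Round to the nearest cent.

Level perpetuity: PV = C / r = £46,700.00 / 0.13 = £359,230.77

£359230.77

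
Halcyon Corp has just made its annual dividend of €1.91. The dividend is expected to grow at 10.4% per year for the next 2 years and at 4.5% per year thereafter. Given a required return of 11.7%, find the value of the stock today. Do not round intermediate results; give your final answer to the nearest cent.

€30.83

D_1 = 2.10864
D_2 = 2.32794
Terminal value at year 2: TV = D_2×(1+g_2)/(r−g_2) = 2.43270/0.072 = 33.78744
P_0 = D_1/(1+r)^1 + D_2/(1+r)^2 + TV/(1+r)^2
    = 1.88777 + 1.86580 + 27.08002 = 30.83359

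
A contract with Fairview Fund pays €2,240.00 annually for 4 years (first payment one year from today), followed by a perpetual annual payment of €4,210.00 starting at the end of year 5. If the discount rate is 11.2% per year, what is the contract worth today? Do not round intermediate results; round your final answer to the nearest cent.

€31503.48

PV of 4-year annuity: €2,240.00 × [1 − (1+0.112)^−4] / 0.112 = 6919.90655
Perpetuity value at year 4: €4,210.00 / 0.112 = 37589.28571
PV of perpetuity: 37589.28571 / (1+0.112)^4 = 24583.56849
Total PV = 6919.90655 + 24583.56849 = 31503.47504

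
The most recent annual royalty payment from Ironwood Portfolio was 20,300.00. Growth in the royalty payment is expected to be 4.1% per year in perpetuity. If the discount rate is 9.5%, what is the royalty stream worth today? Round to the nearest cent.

D₁ = D₀ × (1 + g) = 20,300.00 × 1.041 = 21,132.3000
Growing perpetuity: P = D₁ / (r − g) = 21,132.3000 / (0.095 − 0.041) = 391,338.89

391338.89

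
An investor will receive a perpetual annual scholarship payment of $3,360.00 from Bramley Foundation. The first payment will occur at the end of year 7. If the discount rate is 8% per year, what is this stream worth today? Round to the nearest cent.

$26467.12

Value at end of year 6: C / r = $3,360.00 / 0.08 = $42,000.0000
Discount to today: PV = $42,000.0000 / (1 + 0.08)^6 = $42,000.0000 / 1.586874 = $26,467.12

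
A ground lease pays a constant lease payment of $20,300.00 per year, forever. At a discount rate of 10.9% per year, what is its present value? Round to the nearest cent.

Level perpetuity: PV = C / r = $20,300.00 / 0.109 = $186,238.53

$186238.53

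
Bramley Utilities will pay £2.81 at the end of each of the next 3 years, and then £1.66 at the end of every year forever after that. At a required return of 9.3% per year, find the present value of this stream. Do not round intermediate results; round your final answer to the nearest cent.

PV of 3-year annuity: £2.81 × [1 − (1+0.093)^−3] / 0.093 = 7.07508
Perpetuity value at year 3: £1.66 / 0.093 = 17.84946
PV of perpetuity: 17.84946 / (1+0.093)^3 = 13.66988
Total PV = 7.07508 + 13.66988 = 20.74496

£20.74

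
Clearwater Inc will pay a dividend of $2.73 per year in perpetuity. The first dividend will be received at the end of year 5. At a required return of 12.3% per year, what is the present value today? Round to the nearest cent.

$13.96

Value at end of year 4: C / r = $2.73 / 0.123 = $22.1951
Discount to today: PV = $22.1951 / (1 + 0.123)^4 = $22.1951 / 1.590446 = $13.96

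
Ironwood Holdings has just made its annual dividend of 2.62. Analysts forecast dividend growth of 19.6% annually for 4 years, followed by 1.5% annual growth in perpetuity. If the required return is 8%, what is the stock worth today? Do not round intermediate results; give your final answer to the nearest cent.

D_1 = 3.13352
D_2 = 3.74769
D_3 = 4.48224
D_4 = 5.36076
Terminal value at year 4: TV = D_4×(1+g_2)/(r−g_2) = 5.44117/0.065 = 83.71026
P_0 = D_1/(1+r)^1 + D_2/(1+r)^2 + D_3/(1+r)^3 + D_4/(1+r)^4 + TV/(1+r)^4
    = 2.90141 + 3.21304 + 3.55814 + 3.94032 + 61.52954 = 75.14245

75.14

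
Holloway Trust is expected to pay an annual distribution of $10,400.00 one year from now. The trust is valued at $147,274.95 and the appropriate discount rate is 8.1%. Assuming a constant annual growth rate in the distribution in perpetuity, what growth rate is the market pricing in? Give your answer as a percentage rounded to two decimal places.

P = D₁/(r−g) ⇒ g = r − D₁/P = 0.081 − $10,400.00/$147,274.95 = 0.010384

1.04%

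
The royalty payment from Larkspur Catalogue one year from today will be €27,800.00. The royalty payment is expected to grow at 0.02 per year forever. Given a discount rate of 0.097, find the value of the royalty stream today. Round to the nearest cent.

€361038.96

Growing perpetuity: P = D₁ / (r − g) = €27,800.0000 / (0.097 − 0.02) = €361,038.96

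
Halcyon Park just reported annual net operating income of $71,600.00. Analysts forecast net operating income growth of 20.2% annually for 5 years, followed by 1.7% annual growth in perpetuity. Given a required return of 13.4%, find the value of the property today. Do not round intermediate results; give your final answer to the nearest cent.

$1260520.30

D_1 = 86063.20000
D_2 = 103447.96640
D_3 = 124344.45561
D_4 = 149462.03565
D_5 = 179653.36685
Terminal value at year 5: TV = D_5×(1+g_2)/(r−g_2) = 182707.47408/0.117 = 1561602.34259
P_0 = D_1/(1+r)^1 + D_2/(1+r)^2 + D_3/(1+r)^3 + D_4/(1+r)^4 + D_5/(1+r)^5 + TV/(1+r)^5
    = 75893.47443 + 80444.40587 + 85268.23268 + 90381.31894 + 95801.01003 + 832731.85639 = 1260520.29834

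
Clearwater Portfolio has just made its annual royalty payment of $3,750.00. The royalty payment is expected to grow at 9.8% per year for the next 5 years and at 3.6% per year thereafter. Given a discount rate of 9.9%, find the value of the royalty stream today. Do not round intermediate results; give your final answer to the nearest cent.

$80085.50

D_1 = 4117.50000
D_2 = 4521.01500
D_3 = 4964.07447
D_4 = 5450.55377
D_5 = 5984.70804
Terminal value at year 5: TV = D_5×(1+g_2)/(r−g_2) = 6200.15753/0.063 = 98415.19884
P_0 = D_1/(1+r)^1 + D_2/(1+r)^2 + D_3/(1+r)^3 + D_4/(1+r)^4 + D_5/(1+r)^5 + TV/(1+r)^5
    = 3746.58781 + 3743.17872 + 3739.77273 + 3736.36985 + 3732.97006 + 61386.61869 = 80085.49785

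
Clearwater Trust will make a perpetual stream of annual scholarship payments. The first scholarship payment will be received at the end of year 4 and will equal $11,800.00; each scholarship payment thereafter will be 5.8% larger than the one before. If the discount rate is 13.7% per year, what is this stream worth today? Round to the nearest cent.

$101618.67

Value at end of year 3: C₁ / (r − g) = $11,800.00 / (0.137 − 0.058) = $149,367.0886
Discount to today: PV = $149,367.0886 / (1 + 0.137)^3 = $149,367.0886 / 1.469878 = $101,618.67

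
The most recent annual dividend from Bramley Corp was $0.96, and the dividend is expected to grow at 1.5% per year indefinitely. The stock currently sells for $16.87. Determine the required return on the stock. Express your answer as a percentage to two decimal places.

7.28%

D₁ = $0.96 × 1.015 = $0.9744
P = D₁/(r − g) ⇒ r = D₁/P + g = $0.9744/$16.87 + 0.015 = 0.057759 + 0.015 = 0.072759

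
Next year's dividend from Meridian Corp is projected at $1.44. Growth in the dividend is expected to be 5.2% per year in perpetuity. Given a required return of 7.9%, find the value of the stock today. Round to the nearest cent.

Growing perpetuity: P = D₁ / (r − g) = $1.4400 / (0.079 − 0.052) = $53.33

$53.33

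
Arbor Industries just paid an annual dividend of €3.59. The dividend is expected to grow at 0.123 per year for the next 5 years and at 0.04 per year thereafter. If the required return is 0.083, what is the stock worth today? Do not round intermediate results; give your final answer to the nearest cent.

D_1 = 4.03157
D_2 = 4.52745
D_3 = 5.08433
D_4 = 5.70970
D_5 = 6.41200
Terminal value at year 5: TV = D_5×(1+g_2)/(r−g_2) = 6.66848/0.043 = 155.08083
P_0 = D_1/(1+r)^1 + D_2/(1+r)^2 + D_3/(1+r)^3 + D_4/(1+r)^4 + D_5/(1+r)^5 + TV/(1+r)^5
    = 3.72259 + 3.86009 + 4.00266 + 4.15049 + 4.30379 + 104.09164 = 124.13125

€124.13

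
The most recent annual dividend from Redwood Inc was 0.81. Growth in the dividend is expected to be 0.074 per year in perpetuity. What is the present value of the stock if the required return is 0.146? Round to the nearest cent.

D₁ = D₀ × (1 + g) = 0.81 × 1.074 = 0.8699
Growing perpetuity: P = D₁ / (r − g) = 0.8699 / (0.146 − 0.074) = 12.08

12.08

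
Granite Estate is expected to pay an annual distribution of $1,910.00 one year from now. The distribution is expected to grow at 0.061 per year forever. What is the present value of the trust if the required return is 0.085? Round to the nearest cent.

Growing perpetuity: P = D₁ / (r − g) = $1,910.0000 / (0.085 − 0.061) = $79,583.33

$79583.33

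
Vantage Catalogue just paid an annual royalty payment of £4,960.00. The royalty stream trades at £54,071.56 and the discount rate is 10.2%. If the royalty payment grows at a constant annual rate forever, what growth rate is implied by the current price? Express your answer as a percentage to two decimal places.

P = D₀(1+g)/(r−g) ⇒ P(r−g) = D₀(1+g) ⇒ g(P+D₀) = P·r − D₀
g = (P·r − D₀)/(P + D₀) = (£54,071.56×0.102 − £4,960.00) / (£54,071.56 + £4,960.00) = 0.009407

0.94%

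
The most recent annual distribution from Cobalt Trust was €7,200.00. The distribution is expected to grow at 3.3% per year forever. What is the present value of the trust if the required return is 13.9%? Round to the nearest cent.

D₁ = D₀ × (1 + g) = €7,200.00 × 1.033 = €7,437.6000
Growing perpetuity: P = D₁ / (r − g) = €7,437.6000 / (0.139 − 0.033) = €70,166.04

€70166.04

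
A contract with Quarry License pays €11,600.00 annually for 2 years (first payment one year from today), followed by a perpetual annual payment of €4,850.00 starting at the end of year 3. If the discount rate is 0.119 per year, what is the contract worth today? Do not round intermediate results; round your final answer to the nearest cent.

€52179.15

PV of 2-year annuity: €11,600.00 × [1 − (1+0.119)^−2] / 0.119 = 19630.38299
Perpetuity value at year 2: €4,850.00 / 0.119 = 40756.30252
PV of perpetuity: 40756.30252 / (1+0.119)^2 = 32548.77170
Total PV = 19630.38299 + 32548.77170 = 52179.15469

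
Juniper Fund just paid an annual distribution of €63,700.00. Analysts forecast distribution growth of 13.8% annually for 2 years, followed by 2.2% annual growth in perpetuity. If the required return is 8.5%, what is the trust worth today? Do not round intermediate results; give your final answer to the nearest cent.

D_1 = 72490.60000
D_2 = 82494.30280
Terminal value at year 2: TV = D_2×(1+g_2)/(r−g_2) = 84309.17746/0.063 = 1338240.91209
P_0 = D_1/(1+r)^1 + D_2/(1+r)^2 + TV/(1+r)^2
    = 66811.61290 + 70075.22164 + 1136775.81778 = 1273662.65233

€1273662.65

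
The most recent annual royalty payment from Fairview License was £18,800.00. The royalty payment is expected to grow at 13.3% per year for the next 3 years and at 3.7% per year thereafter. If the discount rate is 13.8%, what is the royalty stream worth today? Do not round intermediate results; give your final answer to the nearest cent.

£246398.47

D_1 = 21300.40000
D_2 = 24133.35320
D_3 = 27343.08918
Terminal value at year 3: TV = D_3×(1+g_2)/(r−g_2) = 28354.78348/0.101 = 280740.43045
P_0 = D_1/(1+r)^1 + D_2/(1+r)^2 + D_3/(1+r)^3 + TV/(1+r)^3
    = 18717.39895 + 18635.16081 + 18553.28401 + 190492.62888 = 246398.47264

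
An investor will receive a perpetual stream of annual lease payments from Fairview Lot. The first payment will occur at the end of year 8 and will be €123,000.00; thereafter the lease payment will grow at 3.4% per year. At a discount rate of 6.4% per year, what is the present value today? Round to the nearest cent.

Value at end of year 7: C₁ / (r − g) = €123,000.00 / (0.064 − 0.034) = €4,100,000.0000
Discount to today: PV = €4,100,000.0000 / (1 + 0.064)^7 = €4,100,000.0000 / 1.543801 = €2,655,782.23

€2655782.23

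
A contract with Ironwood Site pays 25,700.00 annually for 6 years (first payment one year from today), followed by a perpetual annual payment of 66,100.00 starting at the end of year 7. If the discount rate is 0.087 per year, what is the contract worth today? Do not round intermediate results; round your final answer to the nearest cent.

PV of 6-year annuity: 25,700.00 × [1 − (1+0.087)^−6] / 0.087 = 116326.61999
Perpetuity value at year 6: 66,100.00 / 0.087 = 759770.11494
PV of perpetuity: 759770.11494 / (1+0.087)^6 = 460579.85885
Total PV = 116326.61999 + 460579.85885 = 576906.47884

576906.48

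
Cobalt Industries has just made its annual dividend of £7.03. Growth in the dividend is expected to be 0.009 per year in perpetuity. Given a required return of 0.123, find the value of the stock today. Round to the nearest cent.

D₁ = D₀ × (1 + g) = £7.03 × 1.009 = £7.0933
Growing perpetuity: P = D₁ / (r − g) = £7.0933 / (0.123 − 0.009) = £62.22

£62.22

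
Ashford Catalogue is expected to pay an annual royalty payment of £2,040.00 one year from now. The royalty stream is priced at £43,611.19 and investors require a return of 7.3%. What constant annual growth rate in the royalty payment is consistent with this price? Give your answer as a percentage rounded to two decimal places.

P = D₁/(r−g) ⇒ g = r − D₁/P = 0.073 − £2,040.00/£43,611.19 = 0.026223

2.62%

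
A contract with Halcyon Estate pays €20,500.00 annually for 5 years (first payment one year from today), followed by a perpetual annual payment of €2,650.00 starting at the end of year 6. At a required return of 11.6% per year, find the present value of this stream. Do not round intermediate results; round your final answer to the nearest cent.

€87832.84

PV of 5-year annuity: €20,500.00 × [1 − (1+0.116)^−5] / 0.116 = 74636.09017
Perpetuity value at year 5: €2,650.00 / 0.116 = 22844.82759
PV of perpetuity: 22844.82759 / (1+0.116)^5 = 13196.74764
Total PV = 74636.09017 + 13196.74764 = 87832.83781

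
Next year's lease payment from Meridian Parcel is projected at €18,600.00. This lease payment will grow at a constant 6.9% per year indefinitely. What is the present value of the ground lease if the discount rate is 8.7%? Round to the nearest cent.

Growing perpetuity: P = D₁ / (r − g) = €18,600.0000 / (0.087 − 0.069) = €1,033,333.33

€1033333.33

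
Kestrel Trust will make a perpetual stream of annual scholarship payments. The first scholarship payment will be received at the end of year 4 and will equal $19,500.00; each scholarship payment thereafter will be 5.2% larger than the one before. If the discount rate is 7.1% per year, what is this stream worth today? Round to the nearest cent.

$835434.87

Value at end of year 3: C₁ / (r − g) = $19,500.00 / (0.071 − 0.052) = $1,026,315.7895
Discount to today: PV = $1,026,315.7895 / (1 + 0.071)^3 = $1,026,315.7895 / 1.228481 = $835,434.87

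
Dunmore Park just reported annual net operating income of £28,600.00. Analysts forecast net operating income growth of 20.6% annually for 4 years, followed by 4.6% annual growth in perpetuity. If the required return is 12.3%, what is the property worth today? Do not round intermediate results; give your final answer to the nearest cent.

D_1 = 34491.60000
D_2 = 41596.86960
D_3 = 50165.82474
D_4 = 60499.98463
Terminal value at year 4: TV = D_4×(1+g_2)/(r−g_2) = 63282.98393/0.077 = 821856.93411
P_0 = D_1/(1+r)^1 + D_2/(1+r)^2 + D_3/(1+r)^3 + D_4/(1+r)^4 + TV/(1+r)^4
    = 30713.80232 + 32983.83401 + 35421.64187 + 38039.62608 + 516746.08937 = 653904.99364

£653904.99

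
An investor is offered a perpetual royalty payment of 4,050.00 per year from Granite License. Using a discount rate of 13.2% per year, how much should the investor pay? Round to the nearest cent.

30681.82

Level perpetuity: PV = C / r = 4,050.00 / 0.132 = 30,681.82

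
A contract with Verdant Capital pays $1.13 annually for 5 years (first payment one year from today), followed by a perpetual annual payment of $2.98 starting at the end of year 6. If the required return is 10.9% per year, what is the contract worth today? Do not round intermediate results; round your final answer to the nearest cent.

PV of 5-year annuity: $1.13 × [1 − (1+0.109)^−5] / 0.109 = 4.18689
Perpetuity value at year 5: $2.98 / 0.109 = 27.33945
PV of perpetuity: 27.33945 / (1+0.109)^5 = 16.29791
Total PV = 4.18689 + 16.29791 = 20.48481

$20.48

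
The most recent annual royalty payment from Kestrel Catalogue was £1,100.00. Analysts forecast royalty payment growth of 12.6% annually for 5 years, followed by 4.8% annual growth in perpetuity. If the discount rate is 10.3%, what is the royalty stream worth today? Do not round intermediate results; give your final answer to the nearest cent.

D_1 = 1238.60000
D_2 = 1394.66360
D_3 = 1570.39121
D_4 = 1768.26051
D_5 = 1991.06133
Terminal value at year 5: TV = D_5×(1+g_2)/(r−g_2) = 2086.63227/0.055 = 37938.76862
P_0 = D_1/(1+r)^1 + D_2/(1+r)^2 + D_3/(1+r)^3 + D_4/(1+r)^4 + D_5/(1+r)^5 + TV/(1+r)^5
    = 1122.93744 + 1146.35318 + 1170.25719 + 1194.65966 + 1219.57096 + 23238.37035 = 29092.14878

£29092.15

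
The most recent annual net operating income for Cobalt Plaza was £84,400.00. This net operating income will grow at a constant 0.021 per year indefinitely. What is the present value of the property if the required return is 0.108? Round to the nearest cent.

£990487.36

D₁ = D₀ × (1 + g) = £84,400.00 × 1.021 = £86,172.4000
Growing perpetuity: P = D₁ / (r − g) = £86,172.4000 / (0.108 − 0.021) = £990,487.36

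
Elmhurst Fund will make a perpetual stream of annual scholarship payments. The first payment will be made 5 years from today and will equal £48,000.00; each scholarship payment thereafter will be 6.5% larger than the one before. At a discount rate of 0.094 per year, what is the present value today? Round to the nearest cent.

£1155510.65

Value at end of year 4: C₁ / (r − g) = £48,000.00 / (0.094 − 0.065) = £1,655,172.4138
Discount to today: PV = £1,655,172.4138 / (1 + 0.094)^4 = £1,655,172.4138 / 1.432416 = £1,155,510.65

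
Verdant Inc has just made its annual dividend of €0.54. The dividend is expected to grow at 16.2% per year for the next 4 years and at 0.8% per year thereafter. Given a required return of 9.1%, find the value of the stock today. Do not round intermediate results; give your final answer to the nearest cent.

€10.97

D_1 = 0.62748
D_2 = 0.72913
D_3 = 0.84725
D_4 = 0.98451
Terminal value at year 4: TV = D_4×(1+g_2)/(r−g_2) = 0.99238/0.083 = 11.95641
P_0 = D_1/(1+r)^1 + D_2/(1+r)^2 + D_3/(1+r)^3 + D_4/(1+r)^4 + TV/(1+r)^4
    = 0.57514 + 0.61257 + 0.65244 + 0.69490 + 8.43921 = 10.97425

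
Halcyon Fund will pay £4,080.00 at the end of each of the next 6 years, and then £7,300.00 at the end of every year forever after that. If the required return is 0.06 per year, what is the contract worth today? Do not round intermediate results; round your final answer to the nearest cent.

£105832.88

PV of 6-year annuity: £4,080.00 × [1 − (1+0.06)^−6] / 0.06 = 20062.68325
Perpetuity value at year 6: £7,300.00 / 0.06 = 121666.66667
PV of perpetuity: 121666.66667 / (1+0.06)^6 = 85770.19909
Total PV = 20062.68325 + 85770.19909 = 105832.88234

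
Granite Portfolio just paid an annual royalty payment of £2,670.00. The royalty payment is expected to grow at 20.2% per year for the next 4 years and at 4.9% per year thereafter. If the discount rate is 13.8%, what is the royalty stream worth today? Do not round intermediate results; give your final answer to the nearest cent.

£51437.71

D_1 = 3209.34000
D_2 = 3857.62668
D_3 = 4636.86727
D_4 = 5573.51446
Terminal value at year 4: TV = D_4×(1+g_2)/(r−g_2) = 5846.61667/0.089 = 65692.32209
P_0 = D_1/(1+r)^1 + D_2/(1+r)^2 + D_3/(1+r)^3 + D_4/(1+r)^4 + TV/(1+r)^4
    = 2820.15817 + 2978.76109 + 3146.28368 + 3323.22758 + 39169.27791 = 51437.70844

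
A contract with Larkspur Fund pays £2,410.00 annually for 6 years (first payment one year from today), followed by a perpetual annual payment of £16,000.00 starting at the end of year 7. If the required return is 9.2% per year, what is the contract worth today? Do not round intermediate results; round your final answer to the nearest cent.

£113311.23

PV of 6-year annuity: £2,410.00 × [1 − (1+0.092)^−6] / 0.092 = 10746.90076
Perpetuity value at year 6: £16,000.00 / 0.092 = 173913.04348
PV of perpetuity: 173913.04348 / (1+0.092)^6 = 102564.32475
Total PV = 10746.90076 + 102564.32475 = 113311.22550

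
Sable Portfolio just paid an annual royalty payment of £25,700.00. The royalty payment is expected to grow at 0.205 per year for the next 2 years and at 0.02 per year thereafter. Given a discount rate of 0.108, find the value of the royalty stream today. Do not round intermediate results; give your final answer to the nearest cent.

D_1 = 30968.50000
D_2 = 37317.04250
Terminal value at year 2: TV = D_2×(1+g_2)/(r−g_2) = 38063.38335/0.088 = 432538.44716
P_0 = D_1/(1+r)^1 + D_2/(1+r)^2 + TV/(1+r)^2
    = 27949.90975 + 30396.78813 + 352326.40784 = 410673.10572

£410673.11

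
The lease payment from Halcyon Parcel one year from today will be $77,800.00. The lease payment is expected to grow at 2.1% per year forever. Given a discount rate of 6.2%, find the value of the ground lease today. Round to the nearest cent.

$1897560.98

Growing perpetuity: P = D₁ / (r − g) = $77,800.0000 / (0.062 − 0.021) = $1,897,560.98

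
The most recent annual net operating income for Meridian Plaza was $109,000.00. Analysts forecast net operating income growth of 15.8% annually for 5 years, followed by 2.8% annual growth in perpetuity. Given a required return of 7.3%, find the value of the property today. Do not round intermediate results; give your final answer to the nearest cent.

D_1 = 126222.00000
D_2 = 146165.07600
D_3 = 169259.15801
D_4 = 196002.10497
D_5 = 226970.43756
Terminal value at year 5: TV = D_5×(1+g_2)/(r−g_2) = 233325.60981/0.045 = 5185013.55135
P_0 = D_1/(1+r)^1 + D_2/(1+r)^2 + D_3/(1+r)^3 + D_4/(1+r)^4 + D_5/(1+r)^5 + TV/(1+r)^5
    = 117634.66915 + 126953.35217 + 137010.23468 + 147863.79474 + 159577.14288 + 3645451.17519 = 4334490.36882

$4334490.37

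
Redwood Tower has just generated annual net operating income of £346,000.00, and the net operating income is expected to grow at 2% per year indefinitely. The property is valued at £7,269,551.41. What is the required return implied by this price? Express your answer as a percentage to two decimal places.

D₁ = £346,000.00 × 1.02 = £352,920.0000
P = D₁/(r − g) ⇒ r = D₁/P + g = £352,920.0000/£7,269,551.41 + 0.02 = 0.048548 + 0.02 = 0.068548

6.85%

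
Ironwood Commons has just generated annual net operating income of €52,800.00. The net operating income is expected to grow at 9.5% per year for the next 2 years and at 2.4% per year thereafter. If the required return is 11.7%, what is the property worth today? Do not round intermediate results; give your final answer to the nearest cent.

€661193.17

D_1 = 57816.00000
D_2 = 63308.52000
Terminal value at year 2: TV = D_2×(1+g_2)/(r−g_2) = 64827.92448/0.093 = 697074.45677
P_0 = D_1/(1+r)^1 + D_2/(1+r)^2 + TV/(1+r)^2
    = 51760.07162 + 50740.62527 + 558692.47607 = 661193.17296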